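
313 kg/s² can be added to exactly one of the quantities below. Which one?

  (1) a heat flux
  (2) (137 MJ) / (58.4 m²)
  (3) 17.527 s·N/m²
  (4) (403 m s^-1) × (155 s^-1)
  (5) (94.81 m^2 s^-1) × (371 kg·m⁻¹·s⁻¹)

Reference: kg·s⁻².
Each option:
  (1) [heat flux] = kg·s⁻³
  (2) [kg·m²·s⁻²] / [m²] = kg·s⁻²  ← same
  (3) N·s·m⁻² = kg·m·s⁻²·s·m⁻² = kg·m⁻¹·s⁻¹
  (4) [m·s⁻¹] · [s⁻¹] = m·s⁻²
  (5) [m²·s⁻¹] · [kg·m⁻¹·s⁻¹] = kg·m·s⁻²
Only (2) matches kg·s⁻².

(2)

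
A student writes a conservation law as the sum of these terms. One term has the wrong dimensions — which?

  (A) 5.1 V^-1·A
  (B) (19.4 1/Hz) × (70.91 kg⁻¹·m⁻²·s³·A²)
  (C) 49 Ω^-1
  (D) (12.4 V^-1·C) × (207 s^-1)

(B)

Dimensions:
  (A) A·V⁻¹ = A·(J·C⁻¹)⁻¹ = kg⁻¹·m⁻²·s³·A²
  (B) [s] · [kg⁻¹·m⁻²·s³·A²] = kg⁻¹·m⁻²·s⁴·A²
  (C) Ω⁻¹ = (V·A⁻¹)⁻¹ = kg⁻¹·m⁻²·s³·A²
  (D) [kg⁻¹·m⁻²·s⁴·A²] · [s⁻¹] = kg⁻¹·m⁻²·s³·A²
All reduce to kg⁻¹·m⁻²·s³·A² except (B), which is kg⁻¹·m⁻²·s⁴·A².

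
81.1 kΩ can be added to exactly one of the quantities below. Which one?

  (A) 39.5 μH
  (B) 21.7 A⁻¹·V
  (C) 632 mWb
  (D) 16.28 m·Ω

Reference: Ω = V·A⁻¹ = kg·m²·s⁻³·A⁻².
Each option:
  (A) H = V·s·A⁻¹ = kg·m²·s⁻²·A⁻²
  (B) V·A⁻¹ = J·C⁻¹·A⁻¹ = kg·m²·s⁻³·A⁻²  ← same
  (C) Wb = V·s = kg·m²·s⁻²·A⁻¹
  (D) Ω·m = V·A⁻¹·m = kg·m³·s⁻³·A⁻²
Only (B) matches kg·m²·s⁻³·A⁻².

(B)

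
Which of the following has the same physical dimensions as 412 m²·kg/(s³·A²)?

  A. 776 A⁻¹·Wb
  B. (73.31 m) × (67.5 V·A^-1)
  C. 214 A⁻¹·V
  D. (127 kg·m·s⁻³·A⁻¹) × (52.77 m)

Reference: kg·m²·s⁻³·A⁻².
Each option:
  A. Wb·A⁻¹ = V·s·A⁻¹ = kg·m²·s⁻²·A⁻²
  B. [m] · [kg·m²·s⁻³·A⁻²] = kg·m³·s⁻³·A⁻²
  C. V·A⁻¹ = J·C⁻¹·A⁻¹ = kg·m²·s⁻³·A⁻²  ← same
  D. [kg·m·s⁻³·A⁻¹] · [m] = kg·m²·s⁻³·A⁻¹
Only C. matches kg·m²·s⁻³·A⁻².

C.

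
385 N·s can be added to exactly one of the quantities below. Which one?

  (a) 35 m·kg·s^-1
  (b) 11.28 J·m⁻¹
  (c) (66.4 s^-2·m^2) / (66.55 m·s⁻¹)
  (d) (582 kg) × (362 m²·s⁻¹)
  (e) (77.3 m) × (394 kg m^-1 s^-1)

Reference: N·s = kg·m·s⁻²·s = kg·m·s⁻¹.
Each option:
  (a) kg·m·s⁻¹  ← same
  (b) J·m⁻¹ = N·m·m⁻¹ = kg·m·s⁻²
  (c) [m²·s⁻²] / [m·s⁻¹] = m·s⁻¹
  (d) [kg] · [m²·s⁻¹] = kg·m²·s⁻¹
  (e) [m] · [kg·m⁻¹·s⁻¹] = kg·s⁻¹
Only (a) matches kg·m·s⁻¹.

(a)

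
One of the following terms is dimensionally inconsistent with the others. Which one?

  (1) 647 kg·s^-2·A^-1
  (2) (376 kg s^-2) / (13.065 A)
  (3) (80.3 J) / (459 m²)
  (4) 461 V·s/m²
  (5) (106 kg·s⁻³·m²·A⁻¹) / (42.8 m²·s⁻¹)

(3)

In SI base units:
  (1) kg·s⁻²·A⁻¹
  (2) [kg·s⁻²] / [A] = kg·s⁻²·A⁻¹
  (3) [kg·m²·s⁻²] / [m²] = kg·s⁻²
  (4) V·s·m⁻² = J·C⁻¹·s·m⁻² = kg·s⁻²·A⁻¹
  (5) [kg·m²·s⁻³·A⁻¹] / [m²·s⁻¹] = kg·s⁻²·A⁻¹
All reduce to kg·s⁻²·A⁻¹ except (3), which is kg·s⁻².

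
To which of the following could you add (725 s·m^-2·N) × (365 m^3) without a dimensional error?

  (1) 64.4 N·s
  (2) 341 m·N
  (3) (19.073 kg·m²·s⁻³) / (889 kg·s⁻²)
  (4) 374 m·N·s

Reference: [kg·m⁻¹·s⁻¹] · [m³] = kg·m²·s⁻¹.
Each option:
  (1) N·s = kg·m·s⁻²·s = kg·m·s⁻¹
  (2) N·m = kg·m·s⁻²·m = kg·m²·s⁻²
  (3) [kg·m²·s⁻³] / [kg·s⁻²] = m²·s⁻¹
  (4) N·m·s = kg·m·s⁻²·m·s = kg·m²·s⁻¹  ← same
Only (4) matches kg·m²·s⁻¹.

(4)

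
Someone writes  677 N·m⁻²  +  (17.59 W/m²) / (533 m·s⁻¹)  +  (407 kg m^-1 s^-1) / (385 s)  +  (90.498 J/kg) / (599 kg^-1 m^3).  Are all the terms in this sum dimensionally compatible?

Yes

Work out the base dimensions of each:
  677 N·m⁻²:  N·m⁻² = kg·m·s⁻²·m⁻² = kg·m⁻¹·s⁻²
  (17.59 W/m²) / (533 m·s⁻¹):  [kg·s⁻³] / [m·s⁻¹] = kg·m⁻¹·s⁻²
  (407 kg m^-1 s^-1) / (385 s):  [kg·m⁻¹·s⁻¹] / [s] = kg·m⁻¹·s⁻²
  (90.498 J/kg) / (599 kg^-1 m^3):  [m²·s⁻²] / [kg⁻¹·m³] = kg·m⁻¹·s⁻²
Every term reduces to kg·m⁻¹·s⁻².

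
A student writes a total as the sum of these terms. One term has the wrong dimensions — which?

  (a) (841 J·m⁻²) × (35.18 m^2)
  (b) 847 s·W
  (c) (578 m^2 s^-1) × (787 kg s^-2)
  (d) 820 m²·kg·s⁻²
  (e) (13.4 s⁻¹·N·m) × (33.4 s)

Reduce each to base SI dimensions:
  (a) [kg·s⁻²] · [m²] = kg·m²·s⁻²
  (b) W·s = J·s⁻¹·s = kg·m²·s⁻²
  (c) [m²·s⁻¹] · [kg·s⁻²] = kg·m²·s⁻³
  (d) kg·m²·s⁻²
  (e) [kg·m²·s⁻³] · [s] = kg·m²·s⁻²
All reduce to kg·m²·s⁻² except (c), which is kg·m²·s⁻³.

(c)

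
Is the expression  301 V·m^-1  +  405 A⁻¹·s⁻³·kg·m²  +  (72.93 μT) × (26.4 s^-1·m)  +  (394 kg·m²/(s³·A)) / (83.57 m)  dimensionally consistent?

No

Work out the base dimensions of each:
  301 V·m^-1:  V·m⁻¹ = J·C⁻¹·m⁻¹ = kg·m·s⁻³·A⁻¹
  405 A⁻¹·s⁻³·kg·m²:  kg·m²·s⁻³·A⁻¹
  (72.93 μT) × (26.4 s^-1·m):  [kg·s⁻²·A⁻¹] · [m·s⁻¹] = kg·m·s⁻³·A⁻¹
  (394 kg·m²/(s³·A)) / (83.57 m):  [kg·m²·s⁻³·A⁻¹] / [m] = kg·m·s⁻³·A⁻¹
The terms do not share a single dimension (kg·m²·s⁻³·A⁻¹ vs kg·m·s⁻³·A⁻¹).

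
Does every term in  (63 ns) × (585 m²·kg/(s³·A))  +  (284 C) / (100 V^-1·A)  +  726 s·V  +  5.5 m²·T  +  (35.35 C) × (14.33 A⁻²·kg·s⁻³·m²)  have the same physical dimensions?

Reduce each to base SI dimensions:
  (63 ns) × (585 m²·kg/(s³·A)):  [s] · [kg·m²·s⁻³·A⁻¹] = kg·m²·s⁻²·A⁻¹
  (284 C) / (100 V^-1·A):  [s·A] / [kg⁻¹·m⁻²·s³·A²] = kg·m²·s⁻²·A⁻¹
  726 s·V:  V·s = J·C⁻¹·s = kg·m²·s⁻²·A⁻¹
  5.5 m²·T:  T·m² = Wb·m⁻²·m² = kg·m²·s⁻²·A⁻¹
  (35.35 C) × (14.33 A⁻²·kg·s⁻³·m²):  [s·A] · [kg·m²·s⁻³·A⁻²] = kg·m²·s⁻²·A⁻¹
Every term reduces to kg·m²·s⁻²·A⁻¹.

Yes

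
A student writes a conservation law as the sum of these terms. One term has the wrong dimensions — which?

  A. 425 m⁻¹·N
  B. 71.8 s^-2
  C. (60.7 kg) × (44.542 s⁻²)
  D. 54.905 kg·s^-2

Expand each in SI base units:
  A. N·m⁻¹ = kg·m·s⁻²·m⁻¹ = kg·s⁻²
  B. s⁻²
  C. [kg] · [s⁻²] = kg·s⁻²
  D. kg·s⁻²
All reduce to kg·s⁻² except B., which is s⁻².

B.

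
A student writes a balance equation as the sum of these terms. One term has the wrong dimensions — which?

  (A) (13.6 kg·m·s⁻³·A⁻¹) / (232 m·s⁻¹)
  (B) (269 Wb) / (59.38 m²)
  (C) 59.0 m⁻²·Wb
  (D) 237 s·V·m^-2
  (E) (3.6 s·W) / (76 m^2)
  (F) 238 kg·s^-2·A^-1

(E)

Dimensions:
  (A) [kg·m·s⁻³·A⁻¹] / [m·s⁻¹] = kg·s⁻²·A⁻¹
  (B) [kg·m²·s⁻²·A⁻¹] / [m²] = kg·s⁻²·A⁻¹
  (C) Wb·m⁻² = V·s·m⁻² = kg·s⁻²·A⁻¹
  (D) V·s·m⁻² = J·C⁻¹·s·m⁻² = kg·s⁻²·A⁻¹
  (E) [kg·m²·s⁻²] / [m²] = kg·s⁻²
  (F) kg·s⁻²·A⁻¹
All reduce to kg·s⁻²·A⁻¹ except (E), which is kg·s⁻².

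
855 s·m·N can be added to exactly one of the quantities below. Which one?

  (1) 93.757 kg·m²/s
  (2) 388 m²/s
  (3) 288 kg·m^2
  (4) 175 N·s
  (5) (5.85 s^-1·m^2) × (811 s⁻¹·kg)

(1)

Reference: N·m·s = kg·m·s⁻²·m·s = kg·m²·s⁻¹.
Each option:
  (1) kg·m²·s⁻¹  ← same
  (2) m²·s⁻¹
  (3) kg·m²
  (4) N·s = kg·m·s⁻²·s = kg·m·s⁻¹
  (5) [m²·s⁻¹] · [kg·s⁻¹] = kg·m²·s⁻²
Only (1) matches kg·m²·s⁻¹.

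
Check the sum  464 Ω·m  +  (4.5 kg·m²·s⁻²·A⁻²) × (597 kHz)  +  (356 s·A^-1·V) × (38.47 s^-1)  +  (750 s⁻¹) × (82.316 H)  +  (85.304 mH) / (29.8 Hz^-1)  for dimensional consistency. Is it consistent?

Expand each in SI base units:
  464 Ω·m:  Ω·m = V·A⁻¹·m = kg·m³·s⁻³·A⁻²
  (4.5 kg·m²·s⁻²·A⁻²) × (597 kHz):  [kg·m²·s⁻²·A⁻²] · [s⁻¹] = kg·m²·s⁻³·A⁻²
  (356 s·A^-1·V) × (38.47 s^-1):  [kg·m²·s⁻²·A⁻²] · [s⁻¹] = kg·m²·s⁻³·A⁻²
  (750 s⁻¹) × (82.316 H):  [s⁻¹] · [kg·m²·s⁻²·A⁻²] = kg·m²·s⁻³·A⁻²
  (85.304 mH) / (29.8 Hz^-1):  [kg·m²·s⁻²·A⁻²] / [s] = kg·m²·s⁻³·A⁻²
The terms do not share a single dimension (kg·m²·s⁻³·A⁻² vs kg·m³·s⁻³·A⁻²).

No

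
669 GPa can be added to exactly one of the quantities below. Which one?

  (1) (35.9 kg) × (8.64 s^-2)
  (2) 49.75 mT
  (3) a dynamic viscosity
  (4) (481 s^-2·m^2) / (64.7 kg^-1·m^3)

(4)

Reference: Pa = N·m⁻² = kg·m⁻¹·s⁻².
Each option:
  (1) [kg] · [s⁻²] = kg·s⁻²
  (2) T = Wb·m⁻² = kg·s⁻²·A⁻¹
  (3) [dynamic viscosity] = kg·m⁻¹·s⁻¹
  (4) [m²·s⁻²] / [kg⁻¹·m³] = kg·m⁻¹·s⁻²  ← same
Only (4) matches kg·m⁻¹·s⁻².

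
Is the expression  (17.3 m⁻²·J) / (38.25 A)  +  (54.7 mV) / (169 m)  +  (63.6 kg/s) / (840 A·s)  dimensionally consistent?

Reduce each to base SI dimensions:
  (17.3 m⁻²·J) / (38.25 A):  [kg·s⁻²] / [A] = kg·s⁻²·A⁻¹
  (54.7 mV) / (169 m):  [kg·m²·s⁻³·A⁻¹] / [m] = kg·m·s⁻³·A⁻¹
  (63.6 kg/s) / (840 A·s):  [kg·s⁻¹] / [s·A] = kg·s⁻²·A⁻¹
The terms do not share a single dimension (kg·m·s⁻³·A⁻¹ vs kg·s⁻²·A⁻¹).

No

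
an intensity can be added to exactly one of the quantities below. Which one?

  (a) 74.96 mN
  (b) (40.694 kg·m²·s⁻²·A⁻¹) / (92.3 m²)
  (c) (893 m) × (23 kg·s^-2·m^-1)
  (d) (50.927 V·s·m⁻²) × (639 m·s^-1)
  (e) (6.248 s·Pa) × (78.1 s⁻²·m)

Reference: [intensity] = kg·s⁻³.
Each option:
  (a) N = kg·m·s⁻²
  (b) [kg·m²·s⁻²·A⁻¹] / [m²] = kg·s⁻²·A⁻¹
  (c) [m] · [kg·m⁻¹·s⁻²] = kg·s⁻²
  (d) [kg·s⁻²·A⁻¹] · [m·s⁻¹] = kg·m·s⁻³·A⁻¹
  (e) [kg·m⁻¹·s⁻¹] · [m·s⁻²] = kg·s⁻³  ← same
Only (e) matches kg·s⁻³.

(e)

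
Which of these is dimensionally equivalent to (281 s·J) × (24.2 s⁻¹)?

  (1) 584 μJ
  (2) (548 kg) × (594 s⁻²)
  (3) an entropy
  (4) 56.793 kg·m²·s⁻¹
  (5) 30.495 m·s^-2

Reference: [kg·m²·s⁻¹] · [s⁻¹] = kg·m²·s⁻².
Each option:
  (1) J = N·m = kg·m²·s⁻²  ← same
  (2) [kg] · [s⁻²] = kg·s⁻²
  (3) [entropy] = kg·m²·s⁻²·K⁻¹
  (4) kg·m²·s⁻¹
  (5) m·s⁻²
Only (1) matches kg·m²·s⁻².

(1)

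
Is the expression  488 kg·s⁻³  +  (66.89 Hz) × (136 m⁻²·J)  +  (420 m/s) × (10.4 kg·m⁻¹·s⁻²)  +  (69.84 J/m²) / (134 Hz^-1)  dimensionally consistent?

In SI base units:
  488 kg·s⁻³:  kg·s⁻³
  (66.89 Hz) × (136 m⁻²·J):  [s⁻¹] · [kg·s⁻²] = kg·s⁻³
  (420 m/s) × (10.4 kg·m⁻¹·s⁻²):  [m·s⁻¹] · [kg·m⁻¹·s⁻²] = kg·s⁻³
  (69.84 J/m²) / (134 Hz^-1):  [kg·s⁻²] / [s] = kg·s⁻³
Every term reduces to kg·s⁻³.

Yes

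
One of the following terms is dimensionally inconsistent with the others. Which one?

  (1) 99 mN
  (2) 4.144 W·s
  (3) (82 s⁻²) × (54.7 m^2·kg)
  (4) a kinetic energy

(1)

Expand each in SI base units:
  (1) N = kg·m·s⁻²
  (2) W·s = J·s⁻¹·s = kg·m²·s⁻²
  (3) [s⁻²] · [kg·m²] = kg·m²·s⁻²
  (4) [kinetic energy] = kg·m²·s⁻²
All reduce to kg·m²·s⁻² except (1), which is kg·m·s⁻².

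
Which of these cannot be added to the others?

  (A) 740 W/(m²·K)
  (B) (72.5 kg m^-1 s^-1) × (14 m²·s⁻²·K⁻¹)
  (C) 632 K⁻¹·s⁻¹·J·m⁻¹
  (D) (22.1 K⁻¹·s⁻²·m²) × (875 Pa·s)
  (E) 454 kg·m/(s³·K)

(A)

Work out the base dimensions of each:
  (A) W·m⁻²·K⁻¹ = J·s⁻¹·m⁻²·K⁻¹ = kg·s⁻³·K⁻¹
  (B) [kg·m⁻¹·s⁻¹] · [m²·s⁻²·K⁻¹] = kg·m·s⁻³·K⁻¹
  (C) J·s⁻¹·m⁻¹·K⁻¹ = N·m·s⁻¹·m⁻¹·K⁻¹ = kg·m·s⁻³·K⁻¹
  (D) [m²·s⁻²·K⁻¹] · [kg·m⁻¹·s⁻¹] = kg·m·s⁻³·K⁻¹
  (E) kg·m·s⁻³·K⁻¹
All reduce to kg·m·s⁻³·K⁻¹ except (A), which is kg·s⁻³·K⁻¹.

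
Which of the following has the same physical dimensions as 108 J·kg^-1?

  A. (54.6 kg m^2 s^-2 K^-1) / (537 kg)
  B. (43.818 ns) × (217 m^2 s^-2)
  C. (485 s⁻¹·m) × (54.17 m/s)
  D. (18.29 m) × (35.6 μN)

Reference: J·kg⁻¹ = N·m·kg⁻¹ = m²·s⁻².
Each option:
  A. [kg·m²·s⁻²·K⁻¹] / [kg] = m²·s⁻²·K⁻¹
  B. [s] · [m²·s⁻²] = m²·s⁻¹
  C. [m·s⁻¹] · [m·s⁻¹] = m²·s⁻²  ← same
  D. [m] · [kg·m·s⁻²] = kg·m²·s⁻²
Only C. matches m²·s⁻².

C.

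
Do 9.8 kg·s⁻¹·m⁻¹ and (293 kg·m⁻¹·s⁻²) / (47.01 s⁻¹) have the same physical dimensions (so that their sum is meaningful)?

In SI base units:
  9.8 kg·s⁻¹·m⁻¹:  kg·m⁻¹·s⁻¹
  (293 kg·m⁻¹·s⁻²) / (47.01 s⁻¹):  [kg·m⁻¹·s⁻²] / [s⁻¹] = kg·m⁻¹·s⁻¹
Both are kg·m⁻¹·s⁻¹, so they have the same dimensions and can be added.

Yes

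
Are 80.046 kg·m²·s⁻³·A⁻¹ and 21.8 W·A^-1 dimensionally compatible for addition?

Yes

Reduce each to base SI dimensions:
  80.046 kg·m²·s⁻³·A⁻¹:  kg·m²·s⁻³·A⁻¹
  21.8 W·A^-1:  W·A⁻¹ = J·s⁻¹·A⁻¹ = kg·m²·s⁻³·A⁻¹
Both are kg·m²·s⁻³·A⁻¹, so they have the same dimensions and can be added.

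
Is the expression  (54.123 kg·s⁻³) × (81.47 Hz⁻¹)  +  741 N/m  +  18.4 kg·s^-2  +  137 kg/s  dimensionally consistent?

Reduce each to base SI dimensions:
  (54.123 kg·s⁻³) × (81.47 Hz⁻¹):  [kg·s⁻³] · [s] = kg·s⁻²
  741 N/m:  N·m⁻¹ = kg·m·s⁻²·m⁻¹ = kg·s⁻²
  18.4 kg·s^-2:  kg·s⁻²
  137 kg/s:  kg·s⁻¹
The terms do not share a single dimension (kg·s⁻² vs kg·s⁻¹).

No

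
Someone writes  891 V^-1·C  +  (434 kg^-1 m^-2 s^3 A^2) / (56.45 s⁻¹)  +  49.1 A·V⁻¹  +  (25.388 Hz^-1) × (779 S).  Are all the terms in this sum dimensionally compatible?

Expand each in SI base units:
  891 V^-1·C:  C·V⁻¹ = s·A·(J·C⁻¹)⁻¹ = kg⁻¹·m⁻²·s⁴·A²
  (434 kg^-1 m^-2 s^3 A^2) / (56.45 s⁻¹):  [kg⁻¹·m⁻²·s³·A²] / [s⁻¹] = kg⁻¹·m⁻²·s⁴·A²
  49.1 A·V⁻¹:  A·V⁻¹ = A·(J·C⁻¹)⁻¹ = kg⁻¹·m⁻²·s³·A²
  (25.388 Hz^-1) × (779 S):  [s] · [kg⁻¹·m⁻²·s³·A²] = kg⁻¹·m⁻²·s⁴·A²
The terms do not share a single dimension (kg⁻¹·m⁻²·s³·A² vs kg⁻¹·m⁻²·s⁴·A²).

No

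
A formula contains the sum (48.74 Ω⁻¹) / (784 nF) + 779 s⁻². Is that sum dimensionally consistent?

Dimensions:
  (48.74 Ω⁻¹) / (784 nF):  [kg⁻¹·m⁻²·s³·A²] / [kg⁻¹·m⁻²·s⁴·A²] = s⁻¹
  779 s⁻²:  s⁻²
s⁻¹ ≠ s⁻², so they cannot be added.

No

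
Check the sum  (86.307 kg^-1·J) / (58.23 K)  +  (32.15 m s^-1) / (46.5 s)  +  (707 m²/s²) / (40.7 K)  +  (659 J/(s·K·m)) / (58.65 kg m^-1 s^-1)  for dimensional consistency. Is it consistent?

No

In SI base units:
  (86.307 kg^-1·J) / (58.23 K):  [m²·s⁻²] / [K] = m²·s⁻²·K⁻¹
  (32.15 m s^-1) / (46.5 s):  [m·s⁻¹] / [s] = m·s⁻²
  (707 m²/s²) / (40.7 K):  [m²·s⁻²] / [K] = m²·s⁻²·K⁻¹
  (659 J/(s·K·m)) / (58.65 kg m^-1 s^-1):  [kg·m·s⁻³·K⁻¹] / [kg·m⁻¹·s⁻¹] = m²·s⁻²·K⁻¹
The terms do not share a single dimension (m²·s⁻²·K⁻¹ vs m·s⁻²).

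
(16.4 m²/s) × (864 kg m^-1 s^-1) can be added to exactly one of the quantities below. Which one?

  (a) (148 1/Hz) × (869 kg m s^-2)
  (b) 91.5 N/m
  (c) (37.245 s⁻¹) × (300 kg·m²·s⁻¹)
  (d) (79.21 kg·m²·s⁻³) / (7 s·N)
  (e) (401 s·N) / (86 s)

(e)

Reference: [m²·s⁻¹] · [kg·m⁻¹·s⁻¹] = kg·m·s⁻².
Each option:
  (a) [s] · [kg·m·s⁻²] = kg·m·s⁻¹
  (b) N·m⁻¹ = kg·m·s⁻²·m⁻¹ = kg·s⁻²
  (c) [s⁻¹] · [kg·m²·s⁻¹] = kg·m²·s⁻²
  (d) [kg·m²·s⁻³] / [kg·m·s⁻¹] = m·s⁻²
  (e) [kg·m·s⁻¹] / [s] = kg·m·s⁻²  ← same
Only (e) matches kg·m·s⁻².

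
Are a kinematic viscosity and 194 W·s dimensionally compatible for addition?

In SI base units:
  a kinematic viscosity:  [kinematic viscosity] = m²·s⁻¹
  194 W·s:  W·s = J·s⁻¹·s = kg·m²·s⁻²
m²·s⁻¹ ≠ kg·m²·s⁻², so they cannot be added.

No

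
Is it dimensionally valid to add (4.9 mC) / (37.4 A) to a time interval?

Reduce each to base SI dimensions:
  (4.9 mC) / (37.4 A):  [s·A] / [A] = s
  a time interval:  [time interval] = s
Both are s, so they have the same dimensions and can be added.

Yes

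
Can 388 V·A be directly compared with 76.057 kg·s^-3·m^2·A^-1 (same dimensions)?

In SI base units:
  388 V·A:  V·A = J·C⁻¹·A = kg·m²·s⁻³
  76.057 kg·s^-3·m^2·A^-1:  kg·m²·s⁻³·A⁻¹
kg·m²·s⁻³ ≠ kg·m²·s⁻³·A⁻¹, so they cannot be added.

No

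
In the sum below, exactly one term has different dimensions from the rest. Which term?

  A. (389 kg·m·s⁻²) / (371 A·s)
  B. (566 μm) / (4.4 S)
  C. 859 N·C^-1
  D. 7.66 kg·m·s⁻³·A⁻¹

B.

Expand each in SI base units:
  A. [kg·m·s⁻²] / [s·A] = kg·m·s⁻³·A⁻¹
  B. [m] / [kg⁻¹·m⁻²·s³·A²] = kg·m³·s⁻³·A⁻²
  C. N·C⁻¹ = kg·m·s⁻²·(s·A)⁻¹ = kg·m·s⁻³·A⁻¹
  D. kg·m·s⁻³·A⁻¹
All reduce to kg·m·s⁻³·A⁻¹ except B., which is kg·m³·s⁻³·A⁻².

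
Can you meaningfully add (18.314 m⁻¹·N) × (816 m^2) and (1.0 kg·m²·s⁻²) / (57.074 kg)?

Dimensions:
  (18.314 m⁻¹·N) × (816 m^2):  [kg·s⁻²] · [m²] = kg·m²·s⁻²
  (1.0 kg·m²·s⁻²) / (57.074 kg):  [kg·m²·s⁻²] / [kg] = m²·s⁻²
kg·m²·s⁻² ≠ m²·s⁻², so they cannot be added.

No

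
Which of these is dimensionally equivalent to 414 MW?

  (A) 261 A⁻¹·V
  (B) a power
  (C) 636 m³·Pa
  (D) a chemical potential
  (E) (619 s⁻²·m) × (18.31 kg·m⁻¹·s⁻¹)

(B)

Reference: W = J·s⁻¹ = kg·m²·s⁻³.
Each option:
  (A) V·A⁻¹ = J·C⁻¹·A⁻¹ = kg·m²·s⁻³·A⁻²
  (B) [power] = kg·m²·s⁻³  ← same
  (C) Pa·m³ = N·m⁻²·m³ = kg·m²·s⁻²
  (D) [chemical potential] = kg·m²·s⁻²·mol⁻¹
  (E) [m·s⁻²] · [kg·m⁻¹·s⁻¹] = kg·s⁻³
Only (B) matches kg·m²·s⁻³.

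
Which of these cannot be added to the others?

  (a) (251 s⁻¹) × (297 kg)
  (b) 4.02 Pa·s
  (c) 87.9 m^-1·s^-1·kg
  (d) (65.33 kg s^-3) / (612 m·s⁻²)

Dimensions:
  (a) [s⁻¹] · [kg] = kg·s⁻¹
  (b) Pa·s = N·m⁻²·s = kg·m⁻¹·s⁻¹
  (c) kg·m⁻¹·s⁻¹
  (d) [kg·s⁻³] / [m·s⁻²] = kg·m⁻¹·s⁻¹
All reduce to kg·m⁻¹·s⁻¹ except (a), which is kg·s⁻¹.

(a)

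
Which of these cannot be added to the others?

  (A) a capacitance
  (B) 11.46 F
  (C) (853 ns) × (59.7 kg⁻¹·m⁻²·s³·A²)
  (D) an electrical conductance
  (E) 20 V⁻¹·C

(D)

In SI base units:
  (A) [capacitance] = kg⁻¹·m⁻²·s⁴·A²
  (B) F = C·V⁻¹ = kg⁻¹·m⁻²·s⁴·A²
  (C) [s] · [kg⁻¹·m⁻²·s³·A²] = kg⁻¹·m⁻²·s⁴·A²
  (D) [electrical conductance] = kg⁻¹·m⁻²·s³·A²
  (E) C·V⁻¹ = s·A·(J·C⁻¹)⁻¹ = kg⁻¹·m⁻²·s⁴·A²
All reduce to kg⁻¹·m⁻²·s⁴·A² except (D), which is kg⁻¹·m⁻²·s³·A².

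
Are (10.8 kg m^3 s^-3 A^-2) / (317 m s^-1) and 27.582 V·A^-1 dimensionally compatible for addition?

Dimensions:
  (10.8 kg m^3 s^-3 A^-2) / (317 m s^-1):  [kg·m³·s⁻³·A⁻²] / [m·s⁻¹] = kg·m²·s⁻²·A⁻²
  27.582 V·A^-1:  V·A⁻¹ = J·C⁻¹·A⁻¹ = kg·m²·s⁻³·A⁻²
kg·m²·s⁻²·A⁻² ≠ kg·m²·s⁻³·A⁻², so they cannot be added.

No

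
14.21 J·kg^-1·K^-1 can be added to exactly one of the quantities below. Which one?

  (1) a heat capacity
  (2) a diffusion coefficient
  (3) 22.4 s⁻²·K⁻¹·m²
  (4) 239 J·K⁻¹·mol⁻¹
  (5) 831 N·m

(3)

Reference: J·kg⁻¹·K⁻¹ = N·m·kg⁻¹·K⁻¹ = m²·s⁻²·K⁻¹.
Each option:
  (1) [heat capacity] = kg·m²·s⁻²·K⁻¹
  (2) [diffusion coefficient] = m²·s⁻¹
  (3) m²·s⁻²·K⁻¹  ← same
  (4) J·mol⁻¹·K⁻¹ = N·m·mol⁻¹·K⁻¹ = kg·m²·s⁻²·K⁻¹·mol⁻¹
  (5) N·m = kg·m·s⁻²·m = kg·m²·s⁻²
Only (3) matches m²·s⁻²·K⁻¹.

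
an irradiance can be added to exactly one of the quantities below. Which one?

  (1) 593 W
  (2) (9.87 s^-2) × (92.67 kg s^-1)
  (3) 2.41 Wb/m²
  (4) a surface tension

Reference: [irradiance] = kg·s⁻³.
Each option:
  (1) W = J·s⁻¹ = kg·m²·s⁻³
  (2) [s⁻²] · [kg·s⁻¹] = kg·s⁻³  ← same
  (3) Wb·m⁻² = V·s·m⁻² = kg·s⁻²·A⁻¹
  (4) [surface tension] = kg·s⁻²
Only (2) matches kg·s⁻³.

(2)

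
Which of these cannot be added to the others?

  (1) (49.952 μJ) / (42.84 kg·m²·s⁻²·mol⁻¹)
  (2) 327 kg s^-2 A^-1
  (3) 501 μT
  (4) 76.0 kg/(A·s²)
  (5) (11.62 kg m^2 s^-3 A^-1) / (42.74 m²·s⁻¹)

Reduce each to base SI dimensions:
  (1) [kg·m²·s⁻²] / [kg·m²·s⁻²·mol⁻¹] = mol
  (2) kg·s⁻²·A⁻¹
  (3) T = Wb·m⁻² = kg·s⁻²·A⁻¹
  (4) kg·s⁻²·A⁻¹
  (5) [kg·m²·s⁻³·A⁻¹] / [m²·s⁻¹] = kg·s⁻²·A⁻¹
All reduce to kg·s⁻²·A⁻¹ except (1), which is mol.

(1)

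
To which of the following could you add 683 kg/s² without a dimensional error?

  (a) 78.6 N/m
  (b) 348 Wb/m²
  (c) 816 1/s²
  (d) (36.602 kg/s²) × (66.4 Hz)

(a)

Reference: kg·s⁻².
Each option:
  (a) N·m⁻¹ = kg·m·s⁻²·m⁻¹ = kg·s⁻²  ← same
  (b) Wb·m⁻² = V·s·m⁻² = kg·s⁻²·A⁻¹
  (c) s⁻²
  (d) [kg·s⁻²] · [s⁻¹] = kg·s⁻³
Only (a) matches kg·s⁻².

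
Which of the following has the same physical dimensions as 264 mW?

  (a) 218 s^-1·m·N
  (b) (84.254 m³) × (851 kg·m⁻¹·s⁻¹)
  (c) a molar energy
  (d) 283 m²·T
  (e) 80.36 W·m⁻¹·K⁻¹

(a)

Reference: W = J·s⁻¹ = kg·m²·s⁻³.
Each option:
  (a) N·m·s⁻¹ = kg·m·s⁻²·m·s⁻¹ = kg·m²·s⁻³  ← same
  (b) [m³] · [kg·m⁻¹·s⁻¹] = kg·m²·s⁻¹
  (c) [molar energy] = kg·m²·s⁻²·mol⁻¹
  (d) T·m² = Wb·m⁻²·m² = kg·m²·s⁻²·A⁻¹
  (e) W·m⁻¹·K⁻¹ = J·s⁻¹·m⁻¹·K⁻¹ = kg·m·s⁻³·K⁻¹
Only (a) matches kg·m²·s⁻³.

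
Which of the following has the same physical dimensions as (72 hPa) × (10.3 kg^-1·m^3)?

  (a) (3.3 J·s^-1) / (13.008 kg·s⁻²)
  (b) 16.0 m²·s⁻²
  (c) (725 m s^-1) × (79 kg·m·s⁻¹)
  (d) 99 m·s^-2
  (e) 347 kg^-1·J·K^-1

Reference: [kg·m⁻¹·s⁻²] · [kg⁻¹·m³] = m²·s⁻².
Each option:
  (a) [kg·m²·s⁻³] / [kg·s⁻²] = m²·s⁻¹
  (b) m²·s⁻²  ← same
  (c) [m·s⁻¹] · [kg·m·s⁻¹] = kg·m²·s⁻²
  (d) m·s⁻²
  (e) J·kg⁻¹·K⁻¹ = N·m·kg⁻¹·K⁻¹ = m²·s⁻²·K⁻¹
Only (b) matches m²·s⁻².

(b)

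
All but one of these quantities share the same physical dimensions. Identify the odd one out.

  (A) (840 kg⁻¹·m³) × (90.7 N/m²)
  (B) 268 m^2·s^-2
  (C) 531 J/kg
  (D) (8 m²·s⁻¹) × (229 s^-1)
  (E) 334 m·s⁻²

Dimensions:
  (A) [kg⁻¹·m³] · [kg·m⁻¹·s⁻²] = m²·s⁻²
  (B) m²·s⁻²
  (C) J·kg⁻¹ = N·m·kg⁻¹ = m²·s⁻²
  (D) [m²·s⁻¹] · [s⁻¹] = m²·s⁻²
  (E) m·s⁻²
All reduce to m²·s⁻² except (E), which is m·s⁻².

(E)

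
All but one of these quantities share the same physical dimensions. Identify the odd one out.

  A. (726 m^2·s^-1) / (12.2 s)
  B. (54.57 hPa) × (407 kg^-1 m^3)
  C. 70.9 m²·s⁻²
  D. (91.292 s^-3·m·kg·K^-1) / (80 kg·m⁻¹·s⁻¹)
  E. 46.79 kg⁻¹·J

Reduce each to base SI dimensions:
  A. [m²·s⁻¹] / [s] = m²·s⁻²
  B. [kg·m⁻¹·s⁻²] · [kg⁻¹·m³] = m²·s⁻²
  C. m²·s⁻²
  D. [kg·m·s⁻³·K⁻¹] / [kg·m⁻¹·s⁻¹] = m²·s⁻²·K⁻¹
  E. J·kg⁻¹ = N·m·kg⁻¹ = m²·s⁻²
All reduce to m²·s⁻² except D., which is m²·s⁻²·K⁻¹.

D.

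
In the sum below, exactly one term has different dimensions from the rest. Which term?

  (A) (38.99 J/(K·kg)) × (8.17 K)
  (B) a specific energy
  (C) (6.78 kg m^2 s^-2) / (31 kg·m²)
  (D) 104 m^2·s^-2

(C)

Expand each in SI base units:
  (A) [m²·s⁻²·K⁻¹] · [K] = m²·s⁻²
  (B) [specific energy] = m²·s⁻²
  (C) [kg·m²·s⁻²] / [kg·m²] = s⁻²
  (D) m²·s⁻²
All reduce to m²·s⁻² except (C), which is s⁻².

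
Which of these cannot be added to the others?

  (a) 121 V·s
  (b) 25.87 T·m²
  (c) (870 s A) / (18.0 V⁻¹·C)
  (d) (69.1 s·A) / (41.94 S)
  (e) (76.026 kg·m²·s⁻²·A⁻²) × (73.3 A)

(c)

Work out the base dimensions of each:
  (a) V·s = J·C⁻¹·s = kg·m²·s⁻²·A⁻¹
  (b) T·m² = Wb·m⁻²·m² = kg·m²·s⁻²·A⁻¹
  (c) [s·A] / [kg⁻¹·m⁻²·s⁴·A²] = kg·m²·s⁻³·A⁻¹
  (d) [s·A] / [kg⁻¹·m⁻²·s³·A²] = kg·m²·s⁻²·A⁻¹
  (e) [kg·m²·s⁻²·A⁻²] · [A] = kg·m²·s⁻²·A⁻¹
All reduce to kg·m²·s⁻²·A⁻¹ except (c), which is kg·m²·s⁻³·A⁻¹.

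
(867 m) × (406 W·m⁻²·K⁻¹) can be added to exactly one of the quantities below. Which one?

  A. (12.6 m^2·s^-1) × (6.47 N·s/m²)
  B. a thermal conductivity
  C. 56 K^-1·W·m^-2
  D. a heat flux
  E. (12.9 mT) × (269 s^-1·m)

B.

Reference: [m] · [kg·s⁻³·K⁻¹] = kg·m·s⁻³·K⁻¹.
Each option:
  A. [m²·s⁻¹] · [kg·m⁻¹·s⁻¹] = kg·m·s⁻²
  B. [thermal conductivity] = kg·m·s⁻³·K⁻¹  ← same
  C. W·m⁻²·K⁻¹ = J·s⁻¹·m⁻²·K⁻¹ = kg·s⁻³·K⁻¹
  D. [heat flux] = kg·s⁻³
  E. [kg·s⁻²·A⁻¹] · [m·s⁻¹] = kg·m·s⁻³·A⁻¹
Only B. matches kg·m·s⁻³·K⁻¹.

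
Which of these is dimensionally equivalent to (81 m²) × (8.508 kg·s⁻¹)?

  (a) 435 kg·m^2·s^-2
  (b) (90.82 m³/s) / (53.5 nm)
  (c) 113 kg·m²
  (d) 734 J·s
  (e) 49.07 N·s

Reference: [m²] · [kg·s⁻¹] = kg·m²·s⁻¹.
Each option:
  (a) kg·m²·s⁻²
  (b) [m³·s⁻¹] / [m] = m²·s⁻¹
  (c) kg·m²
  (d) J·s = N·m·s = kg·m²·s⁻¹  ← same
  (e) N·s = kg·m·s⁻²·s = kg·m·s⁻¹
Only (d) matches kg·m²·s⁻¹.

(d)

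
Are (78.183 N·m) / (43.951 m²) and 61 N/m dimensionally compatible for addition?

Yes

Expand each in SI base units:
  (78.183 N·m) / (43.951 m²):  [kg·m²·s⁻²] / [m²] = kg·s⁻²
  61 N/m:  N·m⁻¹ = kg·m·s⁻²·m⁻¹ = kg·s⁻²
Both are kg·s⁻², so they have the same dimensions and can be added.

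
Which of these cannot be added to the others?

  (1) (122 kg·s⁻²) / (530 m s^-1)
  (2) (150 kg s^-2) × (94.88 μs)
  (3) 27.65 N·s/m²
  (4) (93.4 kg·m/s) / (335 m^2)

Work out the base dimensions of each:
  (1) [kg·s⁻²] / [m·s⁻¹] = kg·m⁻¹·s⁻¹
  (2) [kg·s⁻²] · [s] = kg·s⁻¹
  (3) N·s·m⁻² = kg·m·s⁻²·s·m⁻² = kg·m⁻¹·s⁻¹
  (4) [kg·m·s⁻¹] / [m²] = kg·m⁻¹·s⁻¹
All reduce to kg·m⁻¹·s⁻¹ except (2), which is kg·s⁻¹.

(2)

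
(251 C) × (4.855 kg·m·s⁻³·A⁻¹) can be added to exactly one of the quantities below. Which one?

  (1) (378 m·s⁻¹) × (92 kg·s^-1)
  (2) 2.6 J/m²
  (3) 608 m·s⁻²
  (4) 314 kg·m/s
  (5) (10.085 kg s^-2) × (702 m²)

(1)

Reference: [s·A] · [kg·m·s⁻³·A⁻¹] = kg·m·s⁻².
Each option:
  (1) [m·s⁻¹] · [kg·s⁻¹] = kg·m·s⁻²  ← same
  (2) J·m⁻² = N·m·m⁻² = kg·s⁻²
  (3) m·s⁻²
  (4) kg·m·s⁻¹
  (5) [kg·s⁻²] · [m²] = kg·m²·s⁻²
Only (1) matches kg·m·s⁻².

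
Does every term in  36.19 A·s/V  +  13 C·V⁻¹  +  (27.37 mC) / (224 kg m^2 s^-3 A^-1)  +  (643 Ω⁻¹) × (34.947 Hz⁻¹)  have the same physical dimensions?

Yes

Work out the base dimensions of each:
  36.19 A·s/V:  A·s·V⁻¹ = A·s·(J·C⁻¹)⁻¹ = kg⁻¹·m⁻²·s⁴·A²
  13 C·V⁻¹:  C·V⁻¹ = s·A·(J·C⁻¹)⁻¹ = kg⁻¹·m⁻²·s⁴·A²
  (27.37 mC) / (224 kg m^2 s^-3 A^-1):  [s·A] / [kg·m²·s⁻³·A⁻¹] = kg⁻¹·m⁻²·s⁴·A²
  (643 Ω⁻¹) × (34.947 Hz⁻¹):  [kg⁻¹·m⁻²·s³·A²] · [s] = kg⁻¹·m⁻²·s⁴·A²
Every term reduces to kg⁻¹·m⁻²·s⁴·A².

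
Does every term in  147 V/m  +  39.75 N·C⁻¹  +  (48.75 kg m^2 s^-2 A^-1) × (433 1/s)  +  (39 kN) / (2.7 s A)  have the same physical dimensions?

No

Reduce each to base SI dimensions:
  147 V/m:  V·m⁻¹ = J·C⁻¹·m⁻¹ = kg·m·s⁻³·A⁻¹
  39.75 N·C⁻¹:  N·C⁻¹ = kg·m·s⁻²·(s·A)⁻¹ = kg·m·s⁻³·A⁻¹
  (48.75 kg m^2 s^-2 A^-1) × (433 1/s):  [kg·m²·s⁻²·A⁻¹] · [s⁻¹] = kg·m²·s⁻³·A⁻¹
  (39 kN) / (2.7 s A):  [kg·m·s⁻²] / [s·A] = kg·m·s⁻³·A⁻¹
The terms do not share a single dimension (kg·m²·s⁻³·A⁻¹ vs kg·m·s⁻³·A⁻¹).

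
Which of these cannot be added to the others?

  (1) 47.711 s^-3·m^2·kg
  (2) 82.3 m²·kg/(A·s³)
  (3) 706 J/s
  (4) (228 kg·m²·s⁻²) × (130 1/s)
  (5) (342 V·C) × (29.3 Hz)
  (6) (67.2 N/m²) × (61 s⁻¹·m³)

(2)

Work out the base dimensions of each:
  (1) kg·m²·s⁻³
  (2) kg·m²·s⁻³·A⁻¹
  (3) J·s⁻¹ = N·m·s⁻¹ = kg·m²·s⁻³
  (4) [kg·m²·s⁻²] · [s⁻¹] = kg·m²·s⁻³
  (5) [kg·m²·s⁻²] · [s⁻¹] = kg·m²·s⁻³
  (6) [kg·m⁻¹·s⁻²] · [m³·s⁻¹] = kg·m²·s⁻³
All reduce to kg·m²·s⁻³ except (2), which is kg·m²·s⁻³·A⁻¹.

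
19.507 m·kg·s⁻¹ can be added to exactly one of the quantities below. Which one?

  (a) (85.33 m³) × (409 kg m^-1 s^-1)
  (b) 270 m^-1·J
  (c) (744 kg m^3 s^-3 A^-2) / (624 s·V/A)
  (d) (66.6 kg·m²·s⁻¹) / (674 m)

(d)

Reference: kg·m·s⁻¹.
Each option:
  (a) [m³] · [kg·m⁻¹·s⁻¹] = kg·m²·s⁻¹
  (b) J·m⁻¹ = N·m·m⁻¹ = kg·m·s⁻²
  (c) [kg·m³·s⁻³·A⁻²] / [kg·m²·s⁻²·A⁻²] = m·s⁻¹
  (d) [kg·m²·s⁻¹] / [m] = kg·m·s⁻¹  ← same
Only (d) matches kg·m·s⁻¹.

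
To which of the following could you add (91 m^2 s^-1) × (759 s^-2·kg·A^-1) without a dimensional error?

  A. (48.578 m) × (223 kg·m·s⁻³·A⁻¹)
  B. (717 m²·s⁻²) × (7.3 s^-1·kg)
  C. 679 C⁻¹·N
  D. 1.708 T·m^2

Reference: [m²·s⁻¹] · [kg·s⁻²·A⁻¹] = kg·m²·s⁻³·A⁻¹.
Each option:
  A. [m] · [kg·m·s⁻³·A⁻¹] = kg·m²·s⁻³·A⁻¹  ← same
  B. [m²·s⁻²] · [kg·s⁻¹] = kg·m²·s⁻³
  C. N·C⁻¹ = kg·m·s⁻²·(s·A)⁻¹ = kg·m·s⁻³·A⁻¹
  D. T·m² = Wb·m⁻²·m² = kg·m²·s⁻²·A⁻¹
Only A. matches kg·m²·s⁻³·A⁻¹.

A.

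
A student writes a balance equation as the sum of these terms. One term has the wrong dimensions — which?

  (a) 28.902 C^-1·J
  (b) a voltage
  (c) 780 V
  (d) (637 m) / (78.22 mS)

Dimensions:
  (a) J·C⁻¹ = N·m·(s·A)⁻¹ = kg·m²·s⁻³·A⁻¹
  (b) [voltage] = kg·m²·s⁻³·A⁻¹
  (c) V = J·C⁻¹ = kg·m²·s⁻³·A⁻¹
  (d) [m] / [kg⁻¹·m⁻²·s³·A²] = kg·m³·s⁻³·A⁻²
All reduce to kg·m²·s⁻³·A⁻¹ except (d), which is kg·m³·s⁻³·A⁻².

(d)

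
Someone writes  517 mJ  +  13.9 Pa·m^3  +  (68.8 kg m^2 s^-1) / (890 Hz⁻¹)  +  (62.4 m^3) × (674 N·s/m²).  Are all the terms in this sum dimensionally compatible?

Work out the base dimensions of each:
  517 mJ:  J = N·m = kg·m²·s⁻²
  13.9 Pa·m^3:  Pa·m³ = N·m⁻²·m³ = kg·m²·s⁻²
  (68.8 kg m^2 s^-1) / (890 Hz⁻¹):  [kg·m²·s⁻¹] / [s] = kg·m²·s⁻²
  (62.4 m^3) × (674 N·s/m²):  [m³] · [kg·m⁻¹·s⁻¹] = kg·m²·s⁻¹
The terms do not share a single dimension (kg·m²·s⁻² vs kg·m²·s⁻¹).

No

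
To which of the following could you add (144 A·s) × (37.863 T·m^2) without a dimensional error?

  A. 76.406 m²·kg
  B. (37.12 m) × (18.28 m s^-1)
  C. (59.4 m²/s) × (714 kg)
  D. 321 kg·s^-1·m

C.

Reference: [s·A] · [kg·m²·s⁻²·A⁻¹] = kg·m²·s⁻¹.
Each option:
  A. kg·m²
  B. [m] · [m·s⁻¹] = m²·s⁻¹
  C. [m²·s⁻¹] · [kg] = kg·m²·s⁻¹  ← same
  D. kg·m·s⁻¹
Only C. matches kg·m²·s⁻¹.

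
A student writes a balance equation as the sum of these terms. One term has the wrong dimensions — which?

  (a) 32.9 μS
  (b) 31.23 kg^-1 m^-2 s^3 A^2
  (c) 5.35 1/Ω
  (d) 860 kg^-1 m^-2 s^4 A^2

(d)

In SI base units:
  (a) S = Ω⁻¹ = kg⁻¹·m⁻²·s³·A²
  (b) kg⁻¹·m⁻²·s³·A²
  (c) Ω⁻¹ = (V·A⁻¹)⁻¹ = kg⁻¹·m⁻²·s³·A²
  (d) kg⁻¹·m⁻²·s⁴·A²
All reduce to kg⁻¹·m⁻²·s³·A² except (d), which is kg⁻¹·m⁻²·s⁴·A².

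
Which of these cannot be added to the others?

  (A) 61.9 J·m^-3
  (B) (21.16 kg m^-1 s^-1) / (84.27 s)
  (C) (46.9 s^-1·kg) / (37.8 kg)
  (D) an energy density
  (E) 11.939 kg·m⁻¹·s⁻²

(C)

In SI base units:
  (A) J·m⁻³ = N·m·m⁻³ = kg·m⁻¹·s⁻²
  (B) [kg·m⁻¹·s⁻¹] / [s] = kg·m⁻¹·s⁻²
  (C) [kg·s⁻¹] / [kg] = s⁻¹
  (D) [energy density] = kg·m⁻¹·s⁻²
  (E) kg·m⁻¹·s⁻²
All reduce to kg·m⁻¹·s⁻² except (C), which is s⁻¹.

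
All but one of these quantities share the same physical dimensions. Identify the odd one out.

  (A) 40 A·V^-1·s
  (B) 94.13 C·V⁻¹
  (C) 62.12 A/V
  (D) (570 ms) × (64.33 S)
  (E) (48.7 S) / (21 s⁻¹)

(C)

Expand each in SI base units:
  (A) A·s·V⁻¹ = A·s·(J·C⁻¹)⁻¹ = kg⁻¹·m⁻²·s⁴·A²
  (B) C·V⁻¹ = s·A·(J·C⁻¹)⁻¹ = kg⁻¹·m⁻²·s⁴·A²
  (C) A·V⁻¹ = A·(J·C⁻¹)⁻¹ = kg⁻¹·m⁻²·s³·A²
  (D) [s] · [kg⁻¹·m⁻²·s³·A²] = kg⁻¹·m⁻²·s⁴·A²
  (E) [kg⁻¹·m⁻²·s³·A²] / [s⁻¹] = kg⁻¹·m⁻²·s⁴·A²
All reduce to kg⁻¹·m⁻²·s⁴·A² except (C), which is kg⁻¹·m⁻²·s³·A².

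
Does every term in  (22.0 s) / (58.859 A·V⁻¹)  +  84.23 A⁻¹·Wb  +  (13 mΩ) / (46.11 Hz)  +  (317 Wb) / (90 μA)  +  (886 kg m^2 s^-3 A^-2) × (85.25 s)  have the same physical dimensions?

Yes

Dimensions:
  (22.0 s) / (58.859 A·V⁻¹):  [s] / [kg⁻¹·m⁻²·s³·A²] = kg·m²·s⁻²·A⁻²
  84.23 A⁻¹·Wb:  Wb·A⁻¹ = V·s·A⁻¹ = kg·m²·s⁻²·A⁻²
  (13 mΩ) / (46.11 Hz):  [kg·m²·s⁻³·A⁻²] / [s⁻¹] = kg·m²·s⁻²·A⁻²
  (317 Wb) / (90 μA):  [kg·m²·s⁻²·A⁻¹] / [A] = kg·m²·s⁻²·A⁻²
  (886 kg m^2 s^-3 A^-2) × (85.25 s):  [kg·m²·s⁻³·A⁻²] · [s] = kg·m²·s⁻²·A⁻²
Every term reduces to kg·m²·s⁻²·A⁻².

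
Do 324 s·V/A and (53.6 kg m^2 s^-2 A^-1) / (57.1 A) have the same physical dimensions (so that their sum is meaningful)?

Yes

Reduce each to base SI dimensions:
  324 s·V/A:  V·s·A⁻¹ = J·C⁻¹·s·A⁻¹ = kg·m²·s⁻²·A⁻²
  (53.6 kg m^2 s^-2 A^-1) / (57.1 A):  [kg·m²·s⁻²·A⁻¹] / [A] = kg·m²·s⁻²·A⁻²
Both are kg·m²·s⁻²·A⁻², so they have the same dimensions and can be added.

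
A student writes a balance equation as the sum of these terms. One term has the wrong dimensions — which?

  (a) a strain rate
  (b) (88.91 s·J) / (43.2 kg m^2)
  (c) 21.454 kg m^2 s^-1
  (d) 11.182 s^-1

Reduce each to base SI dimensions:
  (a) [strain rate] = s⁻¹
  (b) [kg·m²·s⁻¹] / [kg·m²] = s⁻¹
  (c) kg·m²·s⁻¹
  (d) s⁻¹
All reduce to s⁻¹ except (c), which is kg·m²·s⁻¹.

(c)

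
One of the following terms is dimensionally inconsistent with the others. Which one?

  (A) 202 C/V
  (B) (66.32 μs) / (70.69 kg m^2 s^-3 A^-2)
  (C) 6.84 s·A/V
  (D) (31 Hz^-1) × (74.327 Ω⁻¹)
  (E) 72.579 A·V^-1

Dimensions:
  (A) C·V⁻¹ = s·A·(J·C⁻¹)⁻¹ = kg⁻¹·m⁻²·s⁴·A²
  (B) [s] / [kg·m²·s⁻³·A⁻²] = kg⁻¹·m⁻²·s⁴·A²
  (C) A·s·V⁻¹ = A·s·(J·C⁻¹)⁻¹ = kg⁻¹·m⁻²·s⁴·A²
  (D) [s] · [kg⁻¹·m⁻²·s³·A²] = kg⁻¹·m⁻²·s⁴·A²
  (E) A·V⁻¹ = A·(J·C⁻¹)⁻¹ = kg⁻¹·m⁻²·s³·A²
All reduce to kg⁻¹·m⁻²·s⁴·A² except (E), which is kg⁻¹·m⁻²·s³·A².

(E)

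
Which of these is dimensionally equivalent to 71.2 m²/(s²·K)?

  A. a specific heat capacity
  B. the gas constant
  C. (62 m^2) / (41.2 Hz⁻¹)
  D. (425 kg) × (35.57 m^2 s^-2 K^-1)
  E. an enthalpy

A.

Reference: m²·s⁻²·K⁻¹.
Each option:
  A. [specific heat capacity] = m²·s⁻²·K⁻¹  ← same
  B. [gas constant] = kg·m²·s⁻²·K⁻¹·mol⁻¹
  C. [m²] / [s] = m²·s⁻¹
  D. [kg] · [m²·s⁻²·K⁻¹] = kg·m²·s⁻²·K⁻¹
  E. [enthalpy] = kg·m²·s⁻²
Only A. matches m²·s⁻²·K⁻¹.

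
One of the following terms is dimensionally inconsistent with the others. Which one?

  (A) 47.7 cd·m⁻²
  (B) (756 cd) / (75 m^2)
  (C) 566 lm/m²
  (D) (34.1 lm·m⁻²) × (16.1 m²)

(D)

Work out the base dimensions of each:
  (A) cd·m⁻² = m⁻²·cd
  (B) [cd] / [m²] = m⁻²·cd
  (C) lm·m⁻² = cd·m⁻² = m⁻²·cd
  (D) [m⁻²·cd] · [m²] = cd
All reduce to m⁻²·cd except (D), which is cd.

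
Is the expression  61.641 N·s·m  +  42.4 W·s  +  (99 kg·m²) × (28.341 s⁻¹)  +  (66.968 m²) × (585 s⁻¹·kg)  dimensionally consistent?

Reduce each to base SI dimensions:
  61.641 N·s·m:  N·m·s = kg·m·s⁻²·m·s = kg·m²·s⁻¹
  42.4 W·s:  W·s = J·s⁻¹·s = kg·m²·s⁻²
  (99 kg·m²) × (28.341 s⁻¹):  [kg·m²] · [s⁻¹] = kg·m²·s⁻¹
  (66.968 m²) × (585 s⁻¹·kg):  [m²] · [kg·s⁻¹] = kg·m²·s⁻¹
The terms do not share a single dimension (kg·m²·s⁻² vs kg·m²·s⁻¹).

No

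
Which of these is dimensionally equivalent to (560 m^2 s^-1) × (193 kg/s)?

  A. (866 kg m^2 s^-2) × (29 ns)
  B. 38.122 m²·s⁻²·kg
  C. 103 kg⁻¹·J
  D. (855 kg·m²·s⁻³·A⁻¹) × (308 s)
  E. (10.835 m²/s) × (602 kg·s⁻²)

B.

Reference: [m²·s⁻¹] · [kg·s⁻¹] = kg·m²·s⁻².
Each option:
  A. [kg·m²·s⁻²] · [s] = kg·m²·s⁻¹
  B. kg·m²·s⁻²  ← same
  C. J·kg⁻¹ = N·m·kg⁻¹ = m²·s⁻²
  D. [kg·m²·s⁻³·A⁻¹] · [s] = kg·m²·s⁻²·A⁻¹
  E. [m²·s⁻¹] · [kg·s⁻²] = kg·m²·s⁻³
Only B. matches kg·m²·s⁻².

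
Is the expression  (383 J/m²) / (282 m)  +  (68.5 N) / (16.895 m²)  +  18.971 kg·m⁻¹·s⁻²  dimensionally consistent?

Yes

Reduce each to base SI dimensions:
  (383 J/m²) / (282 m):  [kg·s⁻²] / [m] = kg·m⁻¹·s⁻²
  (68.5 N) / (16.895 m²):  [kg·m·s⁻²] / [m²] = kg·m⁻¹·s⁻²
  18.971 kg·m⁻¹·s⁻²:  kg·m⁻¹·s⁻²
Every term reduces to kg·m⁻¹·s⁻².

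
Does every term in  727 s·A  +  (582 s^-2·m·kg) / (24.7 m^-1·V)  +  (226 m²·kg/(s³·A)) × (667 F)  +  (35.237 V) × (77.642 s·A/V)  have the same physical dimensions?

Yes

In SI base units:
  727 s·A:  A·s = s·A
  (582 s^-2·m·kg) / (24.7 m^-1·V):  [kg·m·s⁻²] / [kg·m·s⁻³·A⁻¹] = s·A
  (226 m²·kg/(s³·A)) × (667 F):  [kg·m²·s⁻³·A⁻¹] · [kg⁻¹·m⁻²·s⁴·A²] = s·A
  (35.237 V) × (77.642 s·A/V):  [kg·m²·s⁻³·A⁻¹] · [kg⁻¹·m⁻²·s⁴·A²] = s·A
Every term reduces to s·A.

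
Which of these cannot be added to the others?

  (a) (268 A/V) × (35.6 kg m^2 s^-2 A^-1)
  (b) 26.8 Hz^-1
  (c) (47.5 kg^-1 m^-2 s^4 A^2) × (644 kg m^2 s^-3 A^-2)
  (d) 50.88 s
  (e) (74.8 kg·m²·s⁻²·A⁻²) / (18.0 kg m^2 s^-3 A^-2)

(a)

Work out the base dimensions of each:
  (a) [kg⁻¹·m⁻²·s³·A²] · [kg·m²·s⁻²·A⁻¹] = s·A
  (b) Hz⁻¹ = (s⁻¹)⁻¹ = s
  (c) [kg⁻¹·m⁻²·s⁴·A²] · [kg·m²·s⁻³·A⁻²] = s
  (d) s
  (e) [kg·m²·s⁻²·A⁻²] / [kg·m²·s⁻³·A⁻²] = s
All reduce to s except (a), which is s·A.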